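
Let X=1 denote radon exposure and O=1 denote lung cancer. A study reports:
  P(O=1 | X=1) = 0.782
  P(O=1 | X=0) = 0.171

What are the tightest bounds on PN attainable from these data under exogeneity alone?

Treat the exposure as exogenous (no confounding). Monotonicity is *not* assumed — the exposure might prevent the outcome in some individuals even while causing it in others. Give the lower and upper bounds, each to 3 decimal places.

0.781 ≤ PN ≤ 1.000

Let p₁ = 0.782, p₀ = 0.171.
Under exogeneity alone the bounds on PN are max{0,(p₁−p₀)/p₁} ≤ PN ≤ min{1,(1−p₀)/p₁}.
  lower = (p₁ − p₀)/p₁ = 0.611 / 0.782 ≈ 0.7813
  upper = min{1, (1 − p₀)/p₁} = 0.829 / 0.782 ≈ 1.0601 → capped at 1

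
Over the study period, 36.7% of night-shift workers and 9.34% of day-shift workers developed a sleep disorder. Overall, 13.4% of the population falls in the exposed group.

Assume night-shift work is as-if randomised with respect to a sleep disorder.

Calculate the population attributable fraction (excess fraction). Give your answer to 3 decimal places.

p₁ = 0.367, p₀ = 0.0934.
Overall risk P(Y=1) = π·p₁ + (1−π)·p₀ = 0.134×0.367 + 0.866×0.0934 = 0.13006.
Under exogeneity, PAF = [P(Y=1) − p₀] / P(Y=1).
PAF = (0.13006 − 0.0934) / 0.13006 ≈ 0.2819

PAF ≈ 0.282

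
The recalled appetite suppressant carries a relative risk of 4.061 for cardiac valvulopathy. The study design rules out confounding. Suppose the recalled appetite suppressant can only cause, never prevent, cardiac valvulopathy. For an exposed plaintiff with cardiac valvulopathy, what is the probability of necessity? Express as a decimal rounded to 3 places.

Under exogeneity and monotonicity, PN = (RR − 1) / RR = 1 − 1/RR.
PN = (4.061 − 1) / 4.061 = 3.061 / 4.061 ≈ 0.7538

PN ≈ 0.754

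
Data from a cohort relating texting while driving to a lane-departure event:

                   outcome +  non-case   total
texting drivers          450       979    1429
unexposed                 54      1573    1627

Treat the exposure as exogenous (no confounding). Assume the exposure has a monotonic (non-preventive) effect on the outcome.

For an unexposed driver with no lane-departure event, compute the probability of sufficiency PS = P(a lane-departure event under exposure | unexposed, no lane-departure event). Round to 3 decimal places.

PS ≈ 0.291

p₁ = P(outcome | exposed) = 450/1429 = 0.31491
p₀ = P(outcome | unexposed) = 54/1627 = 0.03319
Under exogeneity and monotonicity, PS = (p₁ − p₀) / (1 − p₀).
PS = (0.31491 − 0.03319) / (1 − 0.03319) = 0.28172 / 0.96681 ≈ 0.2914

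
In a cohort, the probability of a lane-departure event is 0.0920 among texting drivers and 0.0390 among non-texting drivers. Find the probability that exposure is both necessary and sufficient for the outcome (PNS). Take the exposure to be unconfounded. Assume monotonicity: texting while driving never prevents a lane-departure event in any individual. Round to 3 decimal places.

PNS ≈ 0.053

Let p₁ = 0.092, p₀ = 0.039.
Under exogeneity and monotonicity, PNS = p₁ − p₀.
PNS = 0.092 − 0.039 = 0.053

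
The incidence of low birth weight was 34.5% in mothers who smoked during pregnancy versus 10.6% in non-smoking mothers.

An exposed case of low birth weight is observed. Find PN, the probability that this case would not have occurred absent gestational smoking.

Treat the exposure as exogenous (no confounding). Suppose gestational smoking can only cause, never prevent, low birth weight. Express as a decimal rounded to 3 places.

p₁ = 0.345, p₀ = 0.106.
Under exogeneity and monotonicity, PN = (p₁ − p₀) / p₁.
PN = (0.345 − 0.106) / 0.345 = 0.239 / 0.345 ≈ 0.6928

PN ≈ 0.693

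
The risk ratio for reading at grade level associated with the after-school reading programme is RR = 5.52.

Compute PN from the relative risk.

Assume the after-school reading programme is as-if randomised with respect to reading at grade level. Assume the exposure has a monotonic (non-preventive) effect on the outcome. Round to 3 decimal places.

Under exogeneity and monotonicity, PN = (RR − 1) / RR = 1 − 1/RR.
PN = (5.52 − 1) / 5.52 = 4.52 / 5.52 ≈ 0.8188

PN ≈ 0.819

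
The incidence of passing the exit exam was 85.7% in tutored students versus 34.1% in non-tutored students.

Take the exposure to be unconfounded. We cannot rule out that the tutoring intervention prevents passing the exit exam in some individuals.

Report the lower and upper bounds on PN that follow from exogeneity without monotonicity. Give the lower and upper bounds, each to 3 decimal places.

p₁ = 0.857, p₀ = 0.341.
Under exogeneity alone the bounds on PN are max{0,(p₁−p₀)/p₁} ≤ PN ≤ min{1,(1−p₀)/p₁}.
  lower = (p₁ − p₀)/p₁ = 0.516 / 0.857 ≈ 0.6021
  upper = min{1, (1 − p₀)/p₁} = 0.659 / 0.857 ≈ 0.7690

0.602 ≤ PN ≤ 0.769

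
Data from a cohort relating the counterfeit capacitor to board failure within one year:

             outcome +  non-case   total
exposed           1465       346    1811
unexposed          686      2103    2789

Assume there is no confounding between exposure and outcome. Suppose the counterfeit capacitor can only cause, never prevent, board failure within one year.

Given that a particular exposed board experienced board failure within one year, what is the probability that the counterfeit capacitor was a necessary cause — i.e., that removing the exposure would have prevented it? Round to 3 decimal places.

p₁ = P(outcome | exposed) = 1465/1811 = 0.80895
p₀ = P(outcome | unexposed) = 686/2789 = 0.24597
Under exogeneity and monotonicity, PN = (p₁ − p₀) / p₁.
PN = (0.80895 − 0.24597) / 0.80895 = 0.56298 / 0.80895 ≈ 0.6959

PN ≈ 0.696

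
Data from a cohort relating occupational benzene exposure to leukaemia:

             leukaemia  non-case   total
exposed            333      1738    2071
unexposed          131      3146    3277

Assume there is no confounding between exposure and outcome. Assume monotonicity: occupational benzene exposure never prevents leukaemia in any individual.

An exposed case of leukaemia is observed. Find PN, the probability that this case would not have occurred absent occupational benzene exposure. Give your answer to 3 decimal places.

PN ≈ 0.751

p₁ = P(outcome | exposed) = 333/2071 = 0.16079
p₀ = P(outcome | unexposed) = 131/3277 = 0.039976
Under exogeneity and monotonicity, PN = (p₁ − p₀) / p₁.
PN = (0.16079 − 0.039976) / 0.16079 = 0.12082 / 0.16079 ≈ 0.7514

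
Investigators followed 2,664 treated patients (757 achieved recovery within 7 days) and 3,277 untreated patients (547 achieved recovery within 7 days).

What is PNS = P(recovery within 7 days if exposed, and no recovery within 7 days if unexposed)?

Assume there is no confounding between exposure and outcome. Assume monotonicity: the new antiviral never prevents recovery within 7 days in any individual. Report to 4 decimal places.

PNS ≈ 0.1172

p₁ = P(outcome | exposed) = 757/2664 = 0.28416
p₀ = P(outcome | unexposed) = 547/3277 = 0.16692
Under exogeneity and monotonicity, PNS = p₁ − p₀.
PNS = 0.28416 − 0.16692 = 0.11724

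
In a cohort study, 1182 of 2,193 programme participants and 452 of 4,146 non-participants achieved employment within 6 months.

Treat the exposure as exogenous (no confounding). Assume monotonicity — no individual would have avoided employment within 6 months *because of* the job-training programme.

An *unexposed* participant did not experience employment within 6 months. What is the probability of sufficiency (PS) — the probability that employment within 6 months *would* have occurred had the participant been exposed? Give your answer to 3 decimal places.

PS ≈ 0.483

p₁ = P(outcome | exposed) = 1182/2193 = 0.53899
p₀ = P(outcome | unexposed) = 452/4146 = 0.10902
Under exogeneity and monotonicity, PS = (p₁ − p₀) / (1 − p₀).
PS = (0.53899 − 0.10902) / (1 − 0.10902) = 0.42997 / 0.89098 ≈ 0.4826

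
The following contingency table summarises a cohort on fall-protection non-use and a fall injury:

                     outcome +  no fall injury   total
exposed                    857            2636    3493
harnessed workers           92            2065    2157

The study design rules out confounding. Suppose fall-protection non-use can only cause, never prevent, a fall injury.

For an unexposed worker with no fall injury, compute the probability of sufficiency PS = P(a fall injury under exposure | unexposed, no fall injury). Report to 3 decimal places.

PS ≈ 0.212

p₁ = P(outcome | exposed) = 857/3493 = 0.24535
p₀ = P(outcome | unexposed) = 92/2157 = 0.042652
Under exogeneity and monotonicity, PS = (p₁ − p₀)/(1 − p₀).
PS = (0.24535 − 0.042652) / 0.95735 ≈ 0.2117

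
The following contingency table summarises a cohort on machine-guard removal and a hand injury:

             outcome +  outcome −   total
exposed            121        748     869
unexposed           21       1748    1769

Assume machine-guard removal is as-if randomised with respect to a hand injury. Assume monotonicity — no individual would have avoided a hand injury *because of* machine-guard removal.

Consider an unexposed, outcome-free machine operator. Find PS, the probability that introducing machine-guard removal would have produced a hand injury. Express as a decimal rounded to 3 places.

p₁ = P(outcome | exposed) = 121/869 = 0.13924
p₀ = P(outcome | unexposed) = 21/1769 = 0.011871
Under exogeneity and monotonicity, PS = (p₁ − p₀)/(1 − p₀).
PS = (0.13924 − 0.011871) / 0.98813 ≈ 0.1289

PS ≈ 0.129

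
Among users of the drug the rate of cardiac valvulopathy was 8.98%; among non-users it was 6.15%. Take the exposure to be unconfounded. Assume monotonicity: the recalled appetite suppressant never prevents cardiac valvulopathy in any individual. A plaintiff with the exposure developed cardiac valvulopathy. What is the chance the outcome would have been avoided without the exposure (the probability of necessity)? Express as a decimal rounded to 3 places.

p₁ = 0.0898, p₀ = 0.0615.
Under exogeneity and monotonicity, PN = (p₁ − p₀) / p₁.
PN = (0.0898 − 0.0615) / 0.0898 = 0.0283 / 0.0898 ≈ 0.3151

PN ≈ 0.315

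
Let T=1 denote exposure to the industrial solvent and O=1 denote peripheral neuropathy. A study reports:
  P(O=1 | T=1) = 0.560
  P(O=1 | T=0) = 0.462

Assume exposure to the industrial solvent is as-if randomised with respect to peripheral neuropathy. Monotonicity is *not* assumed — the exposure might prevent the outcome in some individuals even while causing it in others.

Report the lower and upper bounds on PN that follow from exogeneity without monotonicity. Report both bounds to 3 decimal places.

Let p₁ = 0.56, p₀ = 0.462.
Under exogeneity alone the bounds on PN are max{0,(p₁−p₀)/p₁} ≤ PN ≤ min{1,(1−p₀)/p₁}.
  lower = (p₁ − p₀)/p₁ = 0.098 / 0.56 ≈ 0.1750
  upper = min{1, (1 − p₀)/p₁} = 0.538 / 0.56 ≈ 0.9607

0.175 ≤ PN ≤ 0.961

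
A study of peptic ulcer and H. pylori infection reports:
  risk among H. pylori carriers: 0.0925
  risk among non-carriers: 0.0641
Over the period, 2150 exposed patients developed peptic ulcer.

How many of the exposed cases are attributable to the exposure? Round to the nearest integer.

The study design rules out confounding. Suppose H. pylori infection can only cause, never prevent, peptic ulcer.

about 660 cases

Let p₁ = 0.0925, p₀ = 0.0641.
PN = (p₁ − p₀)/p₁ = (0.0925 − 0.0641) / 0.0925 ≈ 0.30703.
Attributable cases ≈ PN × (exposed cases) = 0.30703 × 2150 ≈ 660.11.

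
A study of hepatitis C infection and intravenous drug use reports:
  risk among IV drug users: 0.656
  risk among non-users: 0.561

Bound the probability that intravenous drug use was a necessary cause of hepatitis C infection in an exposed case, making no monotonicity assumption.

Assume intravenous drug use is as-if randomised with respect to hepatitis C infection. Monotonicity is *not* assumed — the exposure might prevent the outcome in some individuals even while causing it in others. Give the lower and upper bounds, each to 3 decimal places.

0.145 ≤ PN ≤ 0.669

Let p₁ = 0.656, p₀ = 0.561.
Under exogeneity alone the bounds on PN are max{0,(p₁−p₀)/p₁} ≤ PN ≤ min{1,(1−p₀)/p₁}.
  lower = (p₁ − p₀)/p₁ = 0.095 / 0.656 ≈ 0.1448
  upper = min{1, (1 − p₀)/p₁} = 0.439 / 0.656 ≈ 0.6692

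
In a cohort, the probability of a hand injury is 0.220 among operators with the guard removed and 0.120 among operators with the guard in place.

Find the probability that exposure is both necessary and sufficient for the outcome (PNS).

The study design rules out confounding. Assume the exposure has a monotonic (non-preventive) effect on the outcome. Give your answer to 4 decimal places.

Let p₁ = 0.22, p₀ = 0.12.
Under exogeneity and monotonicity, PNS = p₁ − p₀.
PNS = 0.22 − 0.12 = 0.1

PNS ≈ 0.1000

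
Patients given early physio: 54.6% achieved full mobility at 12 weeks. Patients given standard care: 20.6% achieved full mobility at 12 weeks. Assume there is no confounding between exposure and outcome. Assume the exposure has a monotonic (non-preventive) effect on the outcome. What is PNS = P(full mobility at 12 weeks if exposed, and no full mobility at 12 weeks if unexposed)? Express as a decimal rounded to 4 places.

PNS ≈ 0.3400

p₁ = 0.546, p₀ = 0.206.
Under exogeneity and monotonicity, PNS = p₁ − p₀.
PNS = 0.546 − 0.206 = 0.34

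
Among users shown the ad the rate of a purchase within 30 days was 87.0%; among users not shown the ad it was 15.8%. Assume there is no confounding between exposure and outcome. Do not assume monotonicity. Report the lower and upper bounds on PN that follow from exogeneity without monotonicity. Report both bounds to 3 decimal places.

0.818 ≤ PN ≤ 0.968

p₁ = 0.87, p₀ = 0.158.
Under exogeneity alone the bounds on PN are max{0,(p₁−p₀)/p₁} ≤ PN ≤ min{1,(1−p₀)/p₁}.
  lower = (p₁ − p₀)/p₁ = 0.712 / 0.87 ≈ 0.8184
  upper = min{1, (1 − p₀)/p₁} = 0.842 / 0.87 ≈ 0.9678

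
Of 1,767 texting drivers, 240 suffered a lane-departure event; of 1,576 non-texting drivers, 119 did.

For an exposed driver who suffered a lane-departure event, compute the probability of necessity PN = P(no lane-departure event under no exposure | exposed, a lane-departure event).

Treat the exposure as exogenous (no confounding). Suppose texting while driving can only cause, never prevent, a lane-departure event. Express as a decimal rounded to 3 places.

p₁ = P(outcome | exposed) = 240/1767 = 0.13582
p₀ = P(outcome | unexposed) = 119/1576 = 0.075508
Under exogeneity and monotonicity, PN = (p₁ − p₀) / p₁.
PN = (0.13582 − 0.075508) / 0.13582 = 0.060316 / 0.13582 ≈ 0.4441

PN ≈ 0.444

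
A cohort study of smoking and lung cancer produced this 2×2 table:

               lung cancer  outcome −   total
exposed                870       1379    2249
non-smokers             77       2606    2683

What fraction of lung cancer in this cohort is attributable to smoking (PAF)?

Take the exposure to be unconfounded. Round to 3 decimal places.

PAF ≈ 0.851

p₁ = P(outcome | exposed) = 870/2249 = 0.38684
p₀ = P(outcome | unexposed) = 77/2683 = 0.028699
Exposure prevalence π = 2249/4932 = 0.456; overall risk P(Y=1) = 0.19201.
Under exogeneity, PAF = [P(Y=1) − p₀]/P(Y=1).
PAF = (0.19201 − 0.028699) / 0.19201 ≈ 0.8505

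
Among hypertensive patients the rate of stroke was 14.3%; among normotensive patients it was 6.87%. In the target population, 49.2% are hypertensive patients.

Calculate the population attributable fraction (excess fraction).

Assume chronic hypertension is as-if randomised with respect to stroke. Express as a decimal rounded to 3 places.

PAF ≈ 0.347

p₁ = 0.143, p₀ = 0.0687.
Overall risk P(Y=1) = π·p₁ + (1−π)·p₀ = 0.492×0.143 + 0.508×0.0687 = 0.10526.
Under exogeneity, PAF = [P(Y=1) − p₀] / P(Y=1).
PAF = (0.10526 − 0.0687) / 0.10526 ≈ 0.3473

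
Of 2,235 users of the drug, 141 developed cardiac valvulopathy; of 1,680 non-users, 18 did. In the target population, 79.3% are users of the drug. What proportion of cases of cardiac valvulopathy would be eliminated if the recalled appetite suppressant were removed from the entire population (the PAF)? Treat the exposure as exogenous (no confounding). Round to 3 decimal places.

PAF ≈ 0.795

p₁ = P(outcome | exposed) = 141/2235 = 0.063087
p₀ = P(outcome | unexposed) = 18/1680 = 0.010714
Overall risk P(Y=1) = π·p₁ + (1−π)·p₀ = 0.793×0.063087 + 0.207×0.010714 = 0.052246.
Under exogeneity, PAF = [P(Y=1) − p₀] / P(Y=1).
PAF = (0.052246 − 0.010714) / 0.052246 ≈ 0.7949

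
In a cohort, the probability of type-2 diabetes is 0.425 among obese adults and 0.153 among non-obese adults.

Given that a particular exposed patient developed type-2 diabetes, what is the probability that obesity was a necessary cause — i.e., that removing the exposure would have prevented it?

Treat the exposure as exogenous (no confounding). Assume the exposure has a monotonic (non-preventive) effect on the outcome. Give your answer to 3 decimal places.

Let p₁ = 0.425, p₀ = 0.153.
Under exogeneity and monotonicity, PN = (p₁ − p₀) / p₁.
PN = (0.425 − 0.153) / 0.425 = 0.272 / 0.425 ≈ 0.6400

PN ≈ 0.640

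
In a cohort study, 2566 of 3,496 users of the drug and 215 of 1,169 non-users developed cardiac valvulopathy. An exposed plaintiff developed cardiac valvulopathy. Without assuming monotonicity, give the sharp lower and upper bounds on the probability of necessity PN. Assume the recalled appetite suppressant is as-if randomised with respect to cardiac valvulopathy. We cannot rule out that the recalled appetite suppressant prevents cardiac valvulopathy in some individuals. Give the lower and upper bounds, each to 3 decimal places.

0.749 ≤ PN ≤ 1.000

p₁ = P(outcome | exposed) = 2566/3496 = 0.73398
p₀ = P(outcome | unexposed) = 215/1169 = 0.18392
Under exogeneity alone the bounds on PN are max{0,(p₁−p₀)/p₁} ≤ PN ≤ min{1,(1−p₀)/p₁}.
  lower = (p₁ − p₀)/p₁ = 0.55006 / 0.73398 ≈ 0.7494
  upper = min{1, (1 − p₀)/p₁} = 0.81608 / 0.73398 ≈ 1.1119 → capped at 1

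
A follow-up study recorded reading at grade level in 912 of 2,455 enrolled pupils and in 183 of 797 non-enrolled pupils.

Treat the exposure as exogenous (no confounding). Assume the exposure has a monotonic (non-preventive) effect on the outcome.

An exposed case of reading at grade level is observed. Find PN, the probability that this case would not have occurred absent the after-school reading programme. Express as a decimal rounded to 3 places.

PN ≈ 0.382

p₁ = P(outcome | exposed) = 912/2455 = 0.37149
p₀ = P(outcome | unexposed) = 183/797 = 0.22961
Under exogeneity and monotonicity, PN = (p₁ − p₀) / p₁.
PN = (0.37149 − 0.22961) / 0.37149 = 0.14188 / 0.37149 ≈ 0.3819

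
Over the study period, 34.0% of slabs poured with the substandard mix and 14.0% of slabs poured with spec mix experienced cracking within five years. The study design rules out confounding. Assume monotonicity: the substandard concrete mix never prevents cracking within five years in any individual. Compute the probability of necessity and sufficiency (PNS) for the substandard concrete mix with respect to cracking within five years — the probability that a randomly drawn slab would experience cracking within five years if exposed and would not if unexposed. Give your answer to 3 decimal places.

p₁ = 0.34, p₀ = 0.14.
Under exogeneity and monotonicity, PNS = p₁ − p₀.
PNS = 0.34 − 0.14 = 0.2

PNS ≈ 0.200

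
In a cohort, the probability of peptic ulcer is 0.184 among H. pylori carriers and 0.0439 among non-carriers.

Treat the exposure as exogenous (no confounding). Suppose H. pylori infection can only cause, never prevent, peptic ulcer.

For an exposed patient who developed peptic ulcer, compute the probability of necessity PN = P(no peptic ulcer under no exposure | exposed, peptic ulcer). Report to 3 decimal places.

Let p₁ = 0.184, p₀ = 0.0439.
Under exogeneity and monotonicity, PN = (p₁ − p₀) / p₁.
PN = (0.184 − 0.0439) / 0.184 = 0.1401 / 0.184 ≈ 0.7614

PN ≈ 0.761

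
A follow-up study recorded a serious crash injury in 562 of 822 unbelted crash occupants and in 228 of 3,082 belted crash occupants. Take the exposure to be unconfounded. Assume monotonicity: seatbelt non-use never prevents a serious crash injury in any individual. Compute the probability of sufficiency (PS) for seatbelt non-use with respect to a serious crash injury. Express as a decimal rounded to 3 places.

p₁ = P(outcome | exposed) = 562/822 = 0.6837
p₀ = P(outcome | unexposed) = 228/3082 = 0.073978
Under exogeneity and monotonicity, PS = (p₁ − p₀) / (1 − p₀).
PS = (0.6837 − 0.073978) / (1 − 0.073978) = 0.60972 / 0.92602 ≈ 0.6584

PS ≈ 0.658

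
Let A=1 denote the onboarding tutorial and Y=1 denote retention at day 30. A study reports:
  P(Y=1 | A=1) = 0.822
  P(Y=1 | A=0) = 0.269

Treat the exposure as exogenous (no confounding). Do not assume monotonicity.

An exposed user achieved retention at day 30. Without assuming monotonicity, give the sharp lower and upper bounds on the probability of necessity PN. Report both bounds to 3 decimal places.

Let p₁ = 0.822, p₀ = 0.269.
Under exogeneity alone the bounds on PN are max{0,(p₁−p₀)/p₁} ≤ PN ≤ min{1,(1−p₀)/p₁}.
  lower = (p₁ − p₀)/p₁ = 0.553 / 0.822 ≈ 0.6727
  upper = min{1, (1 − p₀)/p₁} = 0.731 / 0.822 ≈ 0.8893

0.673 ≤ PN ≤ 0.889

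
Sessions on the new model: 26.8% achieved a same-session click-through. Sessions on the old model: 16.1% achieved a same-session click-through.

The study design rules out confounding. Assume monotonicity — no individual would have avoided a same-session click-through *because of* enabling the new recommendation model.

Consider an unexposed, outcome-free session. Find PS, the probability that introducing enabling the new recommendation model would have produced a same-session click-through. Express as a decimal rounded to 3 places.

PS ≈ 0.128

p₁ = 0.268, p₀ = 0.161.
Under exogeneity and monotonicity, PS = (p₁ − p₀) / (1 − p₀).
PS = (0.268 − 0.161) / (1 − 0.161) = 0.107 / 0.839 ≈ 0.1275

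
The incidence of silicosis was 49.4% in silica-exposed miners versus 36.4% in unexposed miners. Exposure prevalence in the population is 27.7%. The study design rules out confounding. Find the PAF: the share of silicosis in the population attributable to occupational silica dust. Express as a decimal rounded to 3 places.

PAF ≈ 0.090

p₁ = 0.494, p₀ = 0.364.
Overall risk P(Y=1) = π·p₁ + (1−π)·p₀ = 0.277×0.494 + 0.723×0.364 = 0.40001.
Under exogeneity, PAF = [P(Y=1) − p₀] / P(Y=1).
PAF = (0.40001 − 0.364) / 0.40001 ≈ 0.0900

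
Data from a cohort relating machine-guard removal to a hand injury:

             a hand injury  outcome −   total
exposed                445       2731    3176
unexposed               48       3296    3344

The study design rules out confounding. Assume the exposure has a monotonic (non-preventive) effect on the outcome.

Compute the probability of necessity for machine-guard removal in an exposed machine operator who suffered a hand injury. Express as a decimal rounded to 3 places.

p₁ = P(outcome | exposed) = 445/3176 = 0.14011
p₀ = P(outcome | unexposed) = 48/3344 = 0.014354
Under exogeneity and monotonicity, PN = (p₁ − p₀) / p₁.
PN = (0.14011 − 0.014354) / 0.14011 = 0.12576 / 0.14011 ≈ 0.8976

PN ≈ 0.898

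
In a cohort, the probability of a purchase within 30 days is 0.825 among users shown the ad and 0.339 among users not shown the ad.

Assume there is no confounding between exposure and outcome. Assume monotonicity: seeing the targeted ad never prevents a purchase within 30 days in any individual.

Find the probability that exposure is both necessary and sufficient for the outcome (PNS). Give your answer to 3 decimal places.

Let p₁ = 0.825, p₀ = 0.339.
Under exogeneity and monotonicity, PNS = p₁ − p₀.
PNS = 0.825 − 0.339 = 0.486

PNS ≈ 0.486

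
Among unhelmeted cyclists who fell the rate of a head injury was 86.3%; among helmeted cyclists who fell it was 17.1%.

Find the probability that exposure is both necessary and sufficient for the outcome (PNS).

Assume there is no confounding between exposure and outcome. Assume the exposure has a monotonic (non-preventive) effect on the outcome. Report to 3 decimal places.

p₁ = 0.863, p₀ = 0.171.
Under exogeneity and monotonicity, PNS = p₁ − p₀.
PNS = 0.863 − 0.171 = 0.692

PNS ≈ 0.692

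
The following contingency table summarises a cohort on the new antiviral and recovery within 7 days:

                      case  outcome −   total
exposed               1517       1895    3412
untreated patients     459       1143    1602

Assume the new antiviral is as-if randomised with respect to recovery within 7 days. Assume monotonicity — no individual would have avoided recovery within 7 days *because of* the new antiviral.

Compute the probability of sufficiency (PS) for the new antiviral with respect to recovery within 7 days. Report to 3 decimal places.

p₁ = P(outcome | exposed) = 1517/3412 = 0.44461
p₀ = P(outcome | unexposed) = 459/1602 = 0.28652
Under exogeneity and monotonicity, PS = (p₁ − p₀)/(1 − p₀).
PS = (0.44461 − 0.28652) / 0.71348 ≈ 0.2216

PS ≈ 0.222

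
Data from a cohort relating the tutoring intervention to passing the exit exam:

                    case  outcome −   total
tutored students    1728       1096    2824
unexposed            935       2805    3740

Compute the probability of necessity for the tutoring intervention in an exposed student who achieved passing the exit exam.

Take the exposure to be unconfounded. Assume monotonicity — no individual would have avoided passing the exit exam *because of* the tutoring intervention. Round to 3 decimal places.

p₁ = P(outcome | exposed) = 1728/2824 = 0.6119
p₀ = P(outcome | unexposed) = 935/3740 = 0.25
Under exogeneity and monotonicity, PN = (p₁ − p₀)/p₁.
PN = (0.6119 − 0.25) / 0.6119 ≈ 0.5914

PN ≈ 0.591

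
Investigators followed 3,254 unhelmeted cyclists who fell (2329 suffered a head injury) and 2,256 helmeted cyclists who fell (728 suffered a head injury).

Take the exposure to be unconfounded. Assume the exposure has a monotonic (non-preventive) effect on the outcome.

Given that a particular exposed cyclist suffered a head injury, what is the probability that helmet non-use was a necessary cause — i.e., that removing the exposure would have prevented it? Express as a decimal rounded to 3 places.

p₁ = P(outcome | exposed) = 2329/3254 = 0.71573
p₀ = P(outcome | unexposed) = 728/2256 = 0.3227
Under exogeneity and monotonicity, PN = (p₁ − p₀) / p₁.
PN = (0.71573 − 0.3227) / 0.71573 = 0.39304 / 0.71573 ≈ 0.5491

PN ≈ 0.549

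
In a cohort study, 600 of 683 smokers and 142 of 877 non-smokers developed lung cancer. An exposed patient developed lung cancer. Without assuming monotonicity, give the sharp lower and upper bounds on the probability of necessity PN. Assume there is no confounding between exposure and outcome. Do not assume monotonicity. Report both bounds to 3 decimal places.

0.816 ≤ PN ≤ 0.954

p₁ = P(outcome | exposed) = 600/683 = 0.87848
p₀ = P(outcome | unexposed) = 142/877 = 0.16192
Under exogeneity alone the bounds on PN are max{0,(p₁−p₀)/p₁} ≤ PN ≤ min{1,(1−p₀)/p₁}.
  lower = (p₁ − p₀)/p₁ = 0.71656 / 0.87848 ≈ 0.8157
  upper = min{1, (1 − p₀)/p₁} = 0.83808 / 0.87848 ≈ 0.9540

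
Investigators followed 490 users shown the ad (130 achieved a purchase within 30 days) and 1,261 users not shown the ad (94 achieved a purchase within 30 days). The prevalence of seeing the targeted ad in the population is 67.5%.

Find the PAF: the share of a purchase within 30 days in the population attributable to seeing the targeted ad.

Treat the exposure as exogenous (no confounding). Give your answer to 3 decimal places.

p₁ = P(outcome | exposed) = 130/490 = 0.26531
p₀ = P(outcome | unexposed) = 94/1261 = 0.074544
Overall risk P(Y=1) = π·p₁ + (1−π)·p₀ = 0.675×0.26531 + 0.325×0.074544 = 0.20331.
Under exogeneity, PAF = [P(Y=1) − p₀] / P(Y=1).
PAF = (0.20331 − 0.074544) / 0.20331 ≈ 0.6333

PAF ≈ 0.633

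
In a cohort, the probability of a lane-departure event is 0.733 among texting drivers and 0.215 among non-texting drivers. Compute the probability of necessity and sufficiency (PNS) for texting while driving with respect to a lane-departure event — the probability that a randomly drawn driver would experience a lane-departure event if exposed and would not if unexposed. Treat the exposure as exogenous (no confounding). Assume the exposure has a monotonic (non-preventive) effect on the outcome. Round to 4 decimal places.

PNS ≈ 0.5180

Let p₁ = 0.733, p₀ = 0.215.
Under exogeneity and monotonicity, PNS = p₁ − p₀.
PNS = 0.733 − 0.215 = 0.518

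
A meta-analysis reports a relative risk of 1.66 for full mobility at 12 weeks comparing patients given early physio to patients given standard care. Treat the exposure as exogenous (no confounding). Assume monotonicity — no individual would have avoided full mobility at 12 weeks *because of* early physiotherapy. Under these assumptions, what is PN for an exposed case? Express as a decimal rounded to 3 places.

PN ≈ 0.398

Under exogeneity and monotonicity, PN = (RR − 1) / RR = 1 − 1/RR.
PN = (1.66 − 1) / 1.66 = 0.66 / 1.66 ≈ 0.3976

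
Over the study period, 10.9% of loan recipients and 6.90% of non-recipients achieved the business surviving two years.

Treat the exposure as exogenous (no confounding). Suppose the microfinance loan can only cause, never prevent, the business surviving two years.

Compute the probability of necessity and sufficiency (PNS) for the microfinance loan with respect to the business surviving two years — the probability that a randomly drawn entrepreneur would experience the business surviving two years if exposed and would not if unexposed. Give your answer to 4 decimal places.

p₁ = 0.109, p₀ = 0.069.
Under exogeneity and monotonicity, PNS = p₁ − p₀.
PNS = 0.109 − 0.069 = 0.04

PNS ≈ 0.0400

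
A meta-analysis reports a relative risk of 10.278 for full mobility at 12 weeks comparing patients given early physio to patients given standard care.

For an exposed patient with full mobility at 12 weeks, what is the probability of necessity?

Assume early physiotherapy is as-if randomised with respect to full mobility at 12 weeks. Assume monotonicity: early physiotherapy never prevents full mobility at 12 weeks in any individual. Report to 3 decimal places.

PN ≈ 0.903

Under exogeneity and monotonicity, PN = (RR − 1) / RR = 1 − 1/RR.
PN = (10.278 − 1) / 10.278 = 9.278 / 10.278 ≈ 0.9027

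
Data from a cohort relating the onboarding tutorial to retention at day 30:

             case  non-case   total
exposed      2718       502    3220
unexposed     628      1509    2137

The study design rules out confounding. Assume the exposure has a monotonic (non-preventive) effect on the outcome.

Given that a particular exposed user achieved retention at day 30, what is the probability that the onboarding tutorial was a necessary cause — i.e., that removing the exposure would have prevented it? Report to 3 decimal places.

p₁ = P(outcome | exposed) = 2718/3220 = 0.8441
p₀ = P(outcome | unexposed) = 628/2137 = 0.29387
Under exogeneity and monotonicity, PN = (p₁ − p₀) / p₁.
PN = (0.8441 − 0.29387) / 0.8441 = 0.55023 / 0.8441 ≈ 0.6519

PN ≈ 0.652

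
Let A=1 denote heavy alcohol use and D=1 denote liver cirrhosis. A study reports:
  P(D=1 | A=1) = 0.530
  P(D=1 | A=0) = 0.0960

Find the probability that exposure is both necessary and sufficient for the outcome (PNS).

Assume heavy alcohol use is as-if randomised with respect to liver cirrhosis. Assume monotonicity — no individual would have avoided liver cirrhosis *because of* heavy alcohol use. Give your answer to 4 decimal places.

PNS ≈ 0.4340

Let p₁ = 0.53, p₀ = 0.096.
Under exogeneity and monotonicity, PNS = p₁ − p₀.
PNS = 0.53 − 0.096 = 0.434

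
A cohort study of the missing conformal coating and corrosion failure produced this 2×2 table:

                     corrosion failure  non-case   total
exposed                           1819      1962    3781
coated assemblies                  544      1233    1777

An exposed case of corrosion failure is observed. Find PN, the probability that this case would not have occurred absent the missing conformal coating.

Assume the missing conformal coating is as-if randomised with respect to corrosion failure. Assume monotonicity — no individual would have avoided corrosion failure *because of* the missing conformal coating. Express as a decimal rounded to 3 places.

p₁ = P(outcome | exposed) = 1819/3781 = 0.48109
p₀ = P(outcome | unexposed) = 544/1777 = 0.30613
Under exogeneity and monotonicity, PN = (p₁ − p₀)/p₁.
PN = (0.48109 − 0.30613) / 0.48109 ≈ 0.3637

PN ≈ 0.364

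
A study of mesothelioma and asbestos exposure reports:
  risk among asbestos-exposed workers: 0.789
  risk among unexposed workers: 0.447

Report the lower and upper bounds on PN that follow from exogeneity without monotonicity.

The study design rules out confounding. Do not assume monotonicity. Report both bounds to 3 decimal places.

Let p₁ = 0.789, p₀ = 0.447.
Under exogeneity alone the bounds on PN are max{0,(p₁−p₀)/p₁} ≤ PN ≤ min{1,(1−p₀)/p₁}.
  lower = (p₁ − p₀)/p₁ = 0.342 / 0.789 ≈ 0.4335
  upper = min{1, (1 − p₀)/p₁} = 0.553 / 0.789 ≈ 0.7009

0.433 ≤ PN ≤ 0.701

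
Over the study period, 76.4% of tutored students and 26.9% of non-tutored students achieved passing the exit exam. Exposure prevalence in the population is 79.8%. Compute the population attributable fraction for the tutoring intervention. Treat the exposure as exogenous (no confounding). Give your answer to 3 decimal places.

PAF ≈ 0.595

p₁ = 0.764, p₀ = 0.269.
Overall risk P(Y=1) = π·p₁ + (1−π)·p₀ = 0.798×0.764 + 0.202×0.269 = 0.66401.
Under exogeneity, PAF = [P(Y=1) − p₀] / P(Y=1).
PAF = (0.66401 − 0.269) / 0.66401 ≈ 0.5949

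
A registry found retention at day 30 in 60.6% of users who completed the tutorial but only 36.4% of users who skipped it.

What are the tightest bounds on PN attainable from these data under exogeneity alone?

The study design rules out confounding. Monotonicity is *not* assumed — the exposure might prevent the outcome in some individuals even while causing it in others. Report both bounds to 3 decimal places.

0.399 ≤ PN ≤ 1.000

p₁ = 0.606, p₀ = 0.364.
Under exogeneity alone the bounds on PN are max{0,(p₁−p₀)/p₁} ≤ PN ≤ min{1,(1−p₀)/p₁}.
  lower = (p₁ − p₀)/p₁ = 0.242 / 0.606 ≈ 0.3993
  upper = min{1, (1 − p₀)/p₁} = 0.636 / 0.606 ≈ 1.0495 → capped at 1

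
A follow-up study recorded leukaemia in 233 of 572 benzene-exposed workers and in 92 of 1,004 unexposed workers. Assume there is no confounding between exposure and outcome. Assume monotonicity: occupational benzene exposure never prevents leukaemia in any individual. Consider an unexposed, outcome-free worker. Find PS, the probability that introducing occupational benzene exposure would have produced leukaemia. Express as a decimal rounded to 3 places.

p₁ = P(outcome | exposed) = 233/572 = 0.40734
p₀ = P(outcome | unexposed) = 92/1004 = 0.091633
Under exogeneity and monotonicity, PS = (p₁ − p₀) / (1 − p₀).
PS = (0.40734 − 0.091633) / (1 − 0.091633) = 0.31571 / 0.90837 ≈ 0.3476

PS ≈ 0.348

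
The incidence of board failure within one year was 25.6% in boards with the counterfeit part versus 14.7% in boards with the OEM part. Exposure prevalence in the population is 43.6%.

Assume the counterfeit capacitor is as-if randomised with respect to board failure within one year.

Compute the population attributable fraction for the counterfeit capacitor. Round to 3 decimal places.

p₁ = 0.256, p₀ = 0.147.
Overall risk P(Y=1) = π·p₁ + (1−π)·p₀ = 0.436×0.256 + 0.564×0.147 = 0.19452.
Under exogeneity, PAF = [P(Y=1) − p₀] / P(Y=1).
PAF = (0.19452 − 0.147) / 0.19452 ≈ 0.2443

PAF ≈ 0.244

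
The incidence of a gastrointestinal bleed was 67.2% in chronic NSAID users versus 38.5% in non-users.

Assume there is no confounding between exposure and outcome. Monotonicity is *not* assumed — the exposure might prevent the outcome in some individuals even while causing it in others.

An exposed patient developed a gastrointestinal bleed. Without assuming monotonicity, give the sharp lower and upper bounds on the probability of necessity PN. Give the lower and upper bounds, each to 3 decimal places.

p₁ = 0.672, p₀ = 0.385.
Under exogeneity alone the bounds on PN are max{0,(p₁−p₀)/p₁} ≤ PN ≤ min{1,(1−p₀)/p₁}.
  lower = (p₁ − p₀)/p₁ = 0.287 / 0.672 ≈ 0.4271
  upper = min{1, (1 − p₀)/p₁} = 0.615 / 0.672 ≈ 0.9152

0.427 ≤ PN ≤ 0.915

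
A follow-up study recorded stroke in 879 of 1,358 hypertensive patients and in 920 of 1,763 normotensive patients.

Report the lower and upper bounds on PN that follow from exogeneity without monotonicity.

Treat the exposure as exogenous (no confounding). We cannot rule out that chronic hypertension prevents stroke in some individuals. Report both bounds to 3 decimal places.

p₁ = P(outcome | exposed) = 879/1358 = 0.64728
p₀ = P(outcome | unexposed) = 920/1763 = 0.52184
Under exogeneity alone the bounds on PN are max{0,(p₁−p₀)/p₁} ≤ PN ≤ min{1,(1−p₀)/p₁}.
  lower = (p₁ − p₀)/p₁ = 0.12544 / 0.64728 ≈ 0.1938
  upper = min{1, (1 − p₀)/p₁} = 0.47816 / 0.64728 ≈ 0.7387

0.194 ≤ PN ≤ 0.739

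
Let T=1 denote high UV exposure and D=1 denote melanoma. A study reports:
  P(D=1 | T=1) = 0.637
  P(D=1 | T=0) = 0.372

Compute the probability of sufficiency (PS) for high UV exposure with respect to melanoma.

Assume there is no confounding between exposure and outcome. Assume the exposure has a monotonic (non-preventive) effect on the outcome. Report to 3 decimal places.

PS ≈ 0.422

Let p₁ = 0.637, p₀ = 0.372.
Under exogeneity and monotonicity, PS = (p₁ − p₀) / (1 − p₀).
PS = (0.637 − 0.372) / (1 − 0.372) = 0.265 / 0.628 ≈ 0.4220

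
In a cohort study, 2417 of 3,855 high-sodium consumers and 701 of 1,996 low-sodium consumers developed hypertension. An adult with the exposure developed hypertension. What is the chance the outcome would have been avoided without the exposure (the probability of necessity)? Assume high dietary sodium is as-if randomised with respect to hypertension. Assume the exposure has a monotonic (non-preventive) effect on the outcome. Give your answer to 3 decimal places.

p₁ = P(outcome | exposed) = 2417/3855 = 0.62698
p₀ = P(outcome | unexposed) = 701/1996 = 0.3512
Under exogeneity and monotonicity, PN = (p₁ − p₀) / p₁.
PN = (0.62698 − 0.3512) / 0.62698 = 0.27578 / 0.62698 ≈ 0.4398

PN ≈ 0.440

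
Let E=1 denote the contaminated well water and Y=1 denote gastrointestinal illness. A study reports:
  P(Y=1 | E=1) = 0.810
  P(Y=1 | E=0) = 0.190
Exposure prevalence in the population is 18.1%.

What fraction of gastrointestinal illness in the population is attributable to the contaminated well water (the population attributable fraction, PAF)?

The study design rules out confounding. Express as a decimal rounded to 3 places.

PAF ≈ 0.371

Let p₁ = 0.81, p₀ = 0.19.
Overall risk P(Y=1) = π·p₁ + (1−π)·p₀ = 0.181×0.81 + 0.819×0.19 = 0.30222.
Under exogeneity, PAF = [P(Y=1) − p₀] / P(Y=1).
PAF = (0.30222 − 0.19) / 0.30222 ≈ 0.3713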